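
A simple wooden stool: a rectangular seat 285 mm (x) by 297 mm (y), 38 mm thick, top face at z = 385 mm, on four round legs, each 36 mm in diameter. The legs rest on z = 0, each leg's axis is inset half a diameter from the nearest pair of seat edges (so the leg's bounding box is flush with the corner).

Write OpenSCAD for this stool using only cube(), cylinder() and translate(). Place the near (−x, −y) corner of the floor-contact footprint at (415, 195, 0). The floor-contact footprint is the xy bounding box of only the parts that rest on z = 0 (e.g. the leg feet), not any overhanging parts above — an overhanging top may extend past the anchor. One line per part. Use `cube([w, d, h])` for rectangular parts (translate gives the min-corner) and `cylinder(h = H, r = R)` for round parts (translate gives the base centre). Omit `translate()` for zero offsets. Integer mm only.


translate([415, 195, 347]) cube([285, 297, 38]);
translate([433, 213, 0]) cylinder(h = 347, r = 18);
translate([682, 213, 0]) cylinder(h = 347, r = 18);
translate([433, 474, 0]) cylinder(h = 347, r = 18);
translate([682, 474, 0]) cylinder(h = 347, r = 18);


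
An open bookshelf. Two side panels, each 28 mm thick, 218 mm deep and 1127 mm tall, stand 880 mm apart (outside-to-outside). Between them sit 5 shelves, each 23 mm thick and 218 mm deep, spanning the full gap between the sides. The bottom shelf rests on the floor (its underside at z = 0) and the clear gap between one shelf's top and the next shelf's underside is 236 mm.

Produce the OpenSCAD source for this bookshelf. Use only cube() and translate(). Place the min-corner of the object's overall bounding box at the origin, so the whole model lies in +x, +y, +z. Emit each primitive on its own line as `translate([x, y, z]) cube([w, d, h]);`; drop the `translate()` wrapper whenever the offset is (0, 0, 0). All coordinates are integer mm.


cube([28, 218, 1127]);
translate([852, 0, 0]) cube([28, 218, 1127]);
translate([28, 0, 0]) cube([824, 218, 23]);
translate([28, 0, 259]) cube([824, 218, 23]);
translate([28, 0, 518]) cube([824, 218, 23]);
translate([28, 0, 777]) cube([824, 218, 23]);
translate([28, 0, 1036]) cube([824, 218, 23]);


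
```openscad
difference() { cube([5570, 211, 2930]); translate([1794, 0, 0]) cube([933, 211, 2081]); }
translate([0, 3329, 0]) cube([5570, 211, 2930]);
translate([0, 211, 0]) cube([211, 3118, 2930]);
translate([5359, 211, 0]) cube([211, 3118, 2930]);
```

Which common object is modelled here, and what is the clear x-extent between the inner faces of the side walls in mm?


A single room. The interior width is 5148 mm.

Four walls enclosing a rectangle with a door in the front wall — a room. Outside width 5570 minus two 211 mm walls gives 5148 mm.


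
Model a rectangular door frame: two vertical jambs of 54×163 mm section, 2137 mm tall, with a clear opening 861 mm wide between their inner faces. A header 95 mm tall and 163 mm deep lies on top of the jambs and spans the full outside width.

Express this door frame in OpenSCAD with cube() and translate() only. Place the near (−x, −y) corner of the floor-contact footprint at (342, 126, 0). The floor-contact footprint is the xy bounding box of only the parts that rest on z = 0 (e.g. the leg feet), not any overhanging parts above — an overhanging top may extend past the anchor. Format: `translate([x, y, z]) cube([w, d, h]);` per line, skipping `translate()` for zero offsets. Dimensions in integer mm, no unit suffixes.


translate([342, 126, 0]) cube([54, 163, 2137]);
translate([1257, 126, 0]) cube([54, 163, 2137]);
translate([342, 126, 2137]) cube([969, 163, 95]);


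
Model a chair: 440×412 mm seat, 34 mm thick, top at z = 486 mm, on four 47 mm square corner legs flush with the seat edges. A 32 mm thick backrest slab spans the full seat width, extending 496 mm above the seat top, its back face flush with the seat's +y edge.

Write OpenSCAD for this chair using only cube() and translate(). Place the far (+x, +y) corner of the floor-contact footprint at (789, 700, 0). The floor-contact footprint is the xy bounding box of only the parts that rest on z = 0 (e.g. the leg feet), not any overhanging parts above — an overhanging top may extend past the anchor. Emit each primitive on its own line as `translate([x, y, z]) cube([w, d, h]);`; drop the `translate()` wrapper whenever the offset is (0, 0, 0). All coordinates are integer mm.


translate([349, 288, 452]) cube([440, 412, 34]);
translate([349, 288, 0]) cube([47, 47, 452]);
translate([742, 288, 0]) cube([47, 47, 452]);
translate([349, 653, 0]) cube([47, 47, 452]);
translate([742, 653, 0]) cube([47, 47, 452]);
translate([349, 668, 486]) cube([440, 32, 496]);


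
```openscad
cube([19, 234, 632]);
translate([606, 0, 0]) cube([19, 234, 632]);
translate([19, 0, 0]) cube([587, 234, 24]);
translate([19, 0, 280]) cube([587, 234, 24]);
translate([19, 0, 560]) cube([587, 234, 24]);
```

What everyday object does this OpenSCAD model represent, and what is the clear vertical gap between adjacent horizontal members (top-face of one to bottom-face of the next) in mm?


A bookshelf. The clear shelf gap is 256 mm.

Two tall side panels with 3 horizontal boards between them — a bookshelf. The first two shelf undersides are at z = 0 and z = 280; with shelf thickness 24, the clear gap is 280 − 0 − 24 = 256 mm.


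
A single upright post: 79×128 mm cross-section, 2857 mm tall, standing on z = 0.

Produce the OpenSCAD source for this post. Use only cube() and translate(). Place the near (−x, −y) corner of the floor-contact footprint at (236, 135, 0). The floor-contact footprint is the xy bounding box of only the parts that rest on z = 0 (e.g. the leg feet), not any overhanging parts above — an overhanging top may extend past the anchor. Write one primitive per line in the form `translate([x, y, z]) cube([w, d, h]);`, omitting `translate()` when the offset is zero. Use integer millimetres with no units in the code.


translate([236, 135, 0]) cube([79, 128, 2857]);


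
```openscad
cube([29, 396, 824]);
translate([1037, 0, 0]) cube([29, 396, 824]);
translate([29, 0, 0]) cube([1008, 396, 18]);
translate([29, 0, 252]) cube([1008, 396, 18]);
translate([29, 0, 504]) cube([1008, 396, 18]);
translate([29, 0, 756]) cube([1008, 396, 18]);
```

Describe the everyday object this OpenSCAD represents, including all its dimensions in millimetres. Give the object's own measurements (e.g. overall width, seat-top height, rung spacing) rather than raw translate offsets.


An open bookshelf. Two side panels, each 29 mm thick, 396 mm deep and 824 mm tall, stand 1066 mm apart (outside-to-outside). Between them sit 4 shelves, each 18 mm thick and 396 mm deep, spanning the full gap between the sides. The bottom shelf rests on the floor (its underside at z = 0) and the clear gap between one shelf's top and the next shelf's underside is 234 mm.


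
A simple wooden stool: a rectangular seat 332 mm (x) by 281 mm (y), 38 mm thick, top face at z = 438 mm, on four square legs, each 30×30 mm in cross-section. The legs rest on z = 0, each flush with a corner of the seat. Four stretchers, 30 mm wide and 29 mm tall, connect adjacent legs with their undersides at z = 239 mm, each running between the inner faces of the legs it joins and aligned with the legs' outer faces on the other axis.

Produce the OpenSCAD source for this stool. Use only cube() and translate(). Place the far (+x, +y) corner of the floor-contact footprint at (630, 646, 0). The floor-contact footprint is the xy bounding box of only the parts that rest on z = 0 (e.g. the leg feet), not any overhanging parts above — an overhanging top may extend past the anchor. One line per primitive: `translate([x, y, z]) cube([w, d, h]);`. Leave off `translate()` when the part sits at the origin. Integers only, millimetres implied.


// leg_h = 438 - 38 = 400
// stretcher span = 332 - 2*30 = 272
translate([298, 365, 400]) cube([332, 281, 38]);
translate([298, 365, 0]) cube([30, 30, 400]);
translate([600, 365, 0]) cube([30, 30, 400]);
translate([298, 616, 0]) cube([30, 30, 400]);
translate([600, 616, 0]) cube([30, 30, 400]);
translate([328, 365, 239]) cube([272, 30, 29]);
translate([328, 616, 239]) cube([272, 30, 29]);
translate([298, 395, 239]) cube([30, 221, 29]);
translate([600, 395, 239]) cube([30, 221, 29]);


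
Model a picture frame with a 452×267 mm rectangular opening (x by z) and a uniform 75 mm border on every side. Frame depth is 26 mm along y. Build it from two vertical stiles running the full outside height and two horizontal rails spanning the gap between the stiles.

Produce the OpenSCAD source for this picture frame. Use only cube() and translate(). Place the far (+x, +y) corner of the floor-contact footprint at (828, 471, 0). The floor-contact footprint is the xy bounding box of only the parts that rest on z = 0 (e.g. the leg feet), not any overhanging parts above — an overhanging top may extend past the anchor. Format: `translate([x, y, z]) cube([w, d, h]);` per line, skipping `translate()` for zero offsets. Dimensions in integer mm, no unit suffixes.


translate([226, 445, 0]) cube([75, 26, 417]);
translate([753, 445, 0]) cube([75, 26, 417]);
translate([301, 445, 0]) cube([452, 26, 75]);
translate([301, 445, 342]) cube([452, 26, 75]);


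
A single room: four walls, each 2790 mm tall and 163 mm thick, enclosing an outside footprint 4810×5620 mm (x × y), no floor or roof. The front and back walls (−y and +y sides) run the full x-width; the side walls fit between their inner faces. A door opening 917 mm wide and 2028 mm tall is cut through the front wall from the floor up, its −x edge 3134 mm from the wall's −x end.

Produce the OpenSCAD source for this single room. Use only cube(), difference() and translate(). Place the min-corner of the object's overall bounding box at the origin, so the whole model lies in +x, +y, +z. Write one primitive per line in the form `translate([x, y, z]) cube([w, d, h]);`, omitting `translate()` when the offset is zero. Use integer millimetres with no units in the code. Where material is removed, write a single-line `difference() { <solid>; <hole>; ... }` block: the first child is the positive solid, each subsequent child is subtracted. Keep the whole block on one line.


difference() { cube([4810, 163, 2790]); translate([3134, 0, 0]) cube([917, 163, 2028]); }
translate([0, 5457, 0]) cube([4810, 163, 2790]);
translate([0, 163, 0]) cube([163, 5294, 2790]);
translate([4647, 163, 0]) cube([163, 5294, 2790]);


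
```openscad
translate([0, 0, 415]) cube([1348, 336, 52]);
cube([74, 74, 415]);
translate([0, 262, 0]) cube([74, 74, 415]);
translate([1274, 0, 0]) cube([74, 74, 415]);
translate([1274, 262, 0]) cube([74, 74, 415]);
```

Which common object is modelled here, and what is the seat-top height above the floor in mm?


A bench. The seat-top height is 467 mm.

A long slab on four corner posts — a bench. The slab sits at z = 415 with thickness 52, so the top is 415 + 52 = 467 mm.


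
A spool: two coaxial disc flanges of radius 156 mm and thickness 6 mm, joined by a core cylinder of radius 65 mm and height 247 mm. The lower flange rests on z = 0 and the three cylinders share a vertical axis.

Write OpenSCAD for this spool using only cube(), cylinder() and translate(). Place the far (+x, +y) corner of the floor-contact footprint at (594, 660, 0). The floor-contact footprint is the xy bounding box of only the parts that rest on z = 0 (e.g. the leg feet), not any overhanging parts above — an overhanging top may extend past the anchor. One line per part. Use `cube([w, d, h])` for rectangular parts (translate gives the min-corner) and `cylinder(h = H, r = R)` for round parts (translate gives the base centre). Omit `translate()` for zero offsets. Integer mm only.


translate([438, 504, 0]) cylinder(h = 6, r = 156);
translate([438, 504, 6]) cylinder(h = 247, r = 65);
translate([438, 504, 253]) cylinder(h = 6, r = 156);


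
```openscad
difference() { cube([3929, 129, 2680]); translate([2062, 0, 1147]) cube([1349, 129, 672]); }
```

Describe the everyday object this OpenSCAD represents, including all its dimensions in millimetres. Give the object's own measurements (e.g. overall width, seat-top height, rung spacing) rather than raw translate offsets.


A wall 3929 mm long (x), 129 mm thick (y), 2680 mm tall, with a rectangular window opening cut through it. The opening is 1349 mm wide and 672 mm tall; its sill is at z = 1147 mm and its near (−x) edge is 2062 mm from the wall's −x end. The opening passes through the full wall thickness.


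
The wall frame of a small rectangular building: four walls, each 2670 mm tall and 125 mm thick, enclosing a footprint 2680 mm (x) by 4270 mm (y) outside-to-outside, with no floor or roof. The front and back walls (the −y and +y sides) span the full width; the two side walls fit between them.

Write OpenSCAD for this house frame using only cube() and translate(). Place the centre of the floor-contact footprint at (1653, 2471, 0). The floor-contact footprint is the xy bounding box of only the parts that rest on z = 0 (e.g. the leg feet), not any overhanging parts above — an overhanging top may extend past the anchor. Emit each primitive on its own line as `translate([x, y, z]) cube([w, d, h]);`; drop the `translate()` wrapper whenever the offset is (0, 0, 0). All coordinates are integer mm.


translate([313, 336, 0]) cube([2680, 125, 2670]);
translate([313, 4481, 0]) cube([2680, 125, 2670]);
translate([313, 461, 0]) cube([125, 4020, 2670]);
translate([2868, 461, 0]) cube([125, 4020, 2670]);


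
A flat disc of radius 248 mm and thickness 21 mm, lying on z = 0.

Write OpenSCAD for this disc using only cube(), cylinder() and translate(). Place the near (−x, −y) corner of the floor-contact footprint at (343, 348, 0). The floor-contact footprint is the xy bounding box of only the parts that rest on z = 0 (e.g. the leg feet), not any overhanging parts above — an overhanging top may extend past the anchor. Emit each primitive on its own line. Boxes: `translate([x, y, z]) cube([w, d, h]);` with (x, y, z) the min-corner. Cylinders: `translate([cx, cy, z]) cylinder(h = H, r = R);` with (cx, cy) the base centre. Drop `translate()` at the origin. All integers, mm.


translate([591, 596, 0]) cylinder(h = 21, r = 248);


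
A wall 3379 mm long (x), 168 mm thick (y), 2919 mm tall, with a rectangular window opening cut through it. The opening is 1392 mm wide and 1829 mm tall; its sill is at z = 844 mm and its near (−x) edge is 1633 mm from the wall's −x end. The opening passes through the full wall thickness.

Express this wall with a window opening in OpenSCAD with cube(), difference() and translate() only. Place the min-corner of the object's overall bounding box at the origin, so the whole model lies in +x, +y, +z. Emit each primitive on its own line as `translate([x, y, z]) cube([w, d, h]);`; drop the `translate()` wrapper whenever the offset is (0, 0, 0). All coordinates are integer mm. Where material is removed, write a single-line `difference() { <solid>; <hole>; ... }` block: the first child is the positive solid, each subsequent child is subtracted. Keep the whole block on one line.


difference() { cube([3379, 168, 2919]); translate([1633, 0, 844]) cube([1392, 168, 1829]); }


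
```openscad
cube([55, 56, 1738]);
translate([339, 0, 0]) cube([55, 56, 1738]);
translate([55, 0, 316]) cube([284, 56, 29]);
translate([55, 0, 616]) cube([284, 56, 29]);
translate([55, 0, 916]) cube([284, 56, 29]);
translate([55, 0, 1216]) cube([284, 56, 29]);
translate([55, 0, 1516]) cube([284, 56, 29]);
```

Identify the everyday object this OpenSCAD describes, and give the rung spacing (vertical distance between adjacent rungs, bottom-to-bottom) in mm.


A ladder. The rung spacing is 300 mm.

Two tall 55×56 posts with 5 short bars between them — a ladder. Adjacent rungs sit at z = 316 and z = 616, so the spacing is 616 − 316 = 300 mm.


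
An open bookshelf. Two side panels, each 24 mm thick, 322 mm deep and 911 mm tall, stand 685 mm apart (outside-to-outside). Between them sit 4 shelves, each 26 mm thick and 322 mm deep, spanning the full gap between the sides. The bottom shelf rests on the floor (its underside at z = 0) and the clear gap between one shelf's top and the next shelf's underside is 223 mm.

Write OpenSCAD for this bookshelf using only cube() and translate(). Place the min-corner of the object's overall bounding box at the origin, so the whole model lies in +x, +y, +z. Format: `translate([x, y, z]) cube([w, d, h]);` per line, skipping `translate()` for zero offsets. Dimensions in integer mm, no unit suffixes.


cube([24, 322, 911]);
translate([661, 0, 0]) cube([24, 322, 911]);
translate([24, 0, 0]) cube([637, 322, 26]);
translate([24, 0, 249]) cube([637, 322, 26]);
translate([24, 0, 498]) cube([637, 322, 26]);
translate([24, 0, 747]) cube([637, 322, 26]);


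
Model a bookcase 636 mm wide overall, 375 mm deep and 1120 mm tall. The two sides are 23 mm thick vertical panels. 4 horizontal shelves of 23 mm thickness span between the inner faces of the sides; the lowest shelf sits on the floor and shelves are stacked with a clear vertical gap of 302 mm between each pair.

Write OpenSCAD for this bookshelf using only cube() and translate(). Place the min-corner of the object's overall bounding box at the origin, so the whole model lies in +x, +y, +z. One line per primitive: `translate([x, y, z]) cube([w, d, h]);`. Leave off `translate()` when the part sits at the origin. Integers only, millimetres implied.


cube([23, 375, 1120]);
translate([613, 0, 0]) cube([23, 375, 1120]);
translate([23, 0, 0]) cube([590, 375, 23]);
translate([23, 0, 325]) cube([590, 375, 23]);
translate([23, 0, 650]) cube([590, 375, 23]);
translate([23, 0, 975]) cube([590, 375, 23]);


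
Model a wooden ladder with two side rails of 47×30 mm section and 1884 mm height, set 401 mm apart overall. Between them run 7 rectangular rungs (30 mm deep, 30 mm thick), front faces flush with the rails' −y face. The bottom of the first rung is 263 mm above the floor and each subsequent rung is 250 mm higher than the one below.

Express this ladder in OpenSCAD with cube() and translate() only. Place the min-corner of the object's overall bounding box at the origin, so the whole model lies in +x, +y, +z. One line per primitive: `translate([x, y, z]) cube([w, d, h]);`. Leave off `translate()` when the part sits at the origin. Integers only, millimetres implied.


// rung span = 401 - 2*47 = 307
// rung[k] z = 263 + k*250
cube([47, 30, 1884]);
translate([354, 0, 0]) cube([47, 30, 1884]);
translate([47, 0, 263]) cube([307, 30, 30]);
translate([47, 0, 513]) cube([307, 30, 30]);
translate([47, 0, 763]) cube([307, 30, 30]);
translate([47, 0, 1013]) cube([307, 30, 30]);
translate([47, 0, 1263]) cube([307, 30, 30]);
translate([47, 0, 1513]) cube([307, 30, 30]);
translate([47, 0, 1763]) cube([307, 30, 30]);


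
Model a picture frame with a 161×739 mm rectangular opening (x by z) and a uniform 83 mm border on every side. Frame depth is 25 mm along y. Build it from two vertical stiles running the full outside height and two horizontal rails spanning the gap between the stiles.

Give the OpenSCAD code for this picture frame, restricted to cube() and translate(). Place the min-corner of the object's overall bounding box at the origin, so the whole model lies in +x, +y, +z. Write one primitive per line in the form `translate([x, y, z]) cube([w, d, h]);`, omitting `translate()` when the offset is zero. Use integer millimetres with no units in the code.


cube([83, 25, 905]);
translate([244, 0, 0]) cube([83, 25, 905]);
translate([83, 0, 0]) cube([161, 25, 83]);
translate([83, 0, 822]) cube([161, 25, 83]);


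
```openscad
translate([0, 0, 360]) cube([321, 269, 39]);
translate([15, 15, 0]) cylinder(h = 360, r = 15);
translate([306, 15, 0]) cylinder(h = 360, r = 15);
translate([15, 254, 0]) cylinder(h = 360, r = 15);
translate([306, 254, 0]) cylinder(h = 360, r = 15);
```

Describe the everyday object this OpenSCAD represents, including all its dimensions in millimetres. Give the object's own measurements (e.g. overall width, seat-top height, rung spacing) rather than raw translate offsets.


A four-legged stool. The seat is a 321×269×39 mm slab whose top surface is at z = 399 mm; four round legs, each 30 mm in diameter, run from the floor (z = 0) to the underside of the seat, each leg's axis is inset half a diameter from the nearest pair of seat edges (so the leg's bounding box is flush with the corner).


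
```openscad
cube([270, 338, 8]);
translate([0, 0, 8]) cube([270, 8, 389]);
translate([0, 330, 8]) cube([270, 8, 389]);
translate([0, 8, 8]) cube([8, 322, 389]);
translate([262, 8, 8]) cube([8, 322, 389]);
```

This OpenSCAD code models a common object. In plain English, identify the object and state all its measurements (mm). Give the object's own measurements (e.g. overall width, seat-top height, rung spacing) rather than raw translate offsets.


An open-topped rectangular box: outside dimensions 270×338×397 mm, with a uniform wall and base thickness of 8 mm. The base is a full 270×338 slab on the floor; four walls sit on top of the base. The front and back walls (the −y and +y sides) span the full width; the two side walls fit between them.


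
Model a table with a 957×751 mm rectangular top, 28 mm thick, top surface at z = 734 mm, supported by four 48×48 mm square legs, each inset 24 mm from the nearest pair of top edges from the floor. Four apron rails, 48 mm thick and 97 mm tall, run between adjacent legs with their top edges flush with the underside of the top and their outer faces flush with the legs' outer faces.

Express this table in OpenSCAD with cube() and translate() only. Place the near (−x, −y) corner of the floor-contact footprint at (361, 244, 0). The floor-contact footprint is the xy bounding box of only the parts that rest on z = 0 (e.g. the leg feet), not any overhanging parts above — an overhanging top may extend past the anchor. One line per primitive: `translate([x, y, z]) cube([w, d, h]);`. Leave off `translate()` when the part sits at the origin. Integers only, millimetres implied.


translate([337, 220, 706]) cube([957, 751, 28]);
translate([361, 244, 0]) cube([48, 48, 706]);
translate([1222, 244, 0]) cube([48, 48, 706]);
translate([361, 899, 0]) cube([48, 48, 706]);
translate([1222, 899, 0]) cube([48, 48, 706]);
translate([409, 244, 609]) cube([813, 48, 97]);
translate([409, 899, 609]) cube([813, 48, 97]);
translate([361, 292, 609]) cube([48, 607, 97]);
translate([1222, 292, 609]) cube([48, 607, 97]);


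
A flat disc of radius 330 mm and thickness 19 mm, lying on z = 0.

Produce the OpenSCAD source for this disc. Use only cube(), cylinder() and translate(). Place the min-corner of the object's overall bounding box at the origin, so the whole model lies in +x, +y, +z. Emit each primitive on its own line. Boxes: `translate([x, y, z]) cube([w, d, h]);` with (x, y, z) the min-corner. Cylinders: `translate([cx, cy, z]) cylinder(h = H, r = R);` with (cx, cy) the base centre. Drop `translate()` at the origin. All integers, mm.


translate([330, 330, 0]) cylinder(h = 19, r = 330);


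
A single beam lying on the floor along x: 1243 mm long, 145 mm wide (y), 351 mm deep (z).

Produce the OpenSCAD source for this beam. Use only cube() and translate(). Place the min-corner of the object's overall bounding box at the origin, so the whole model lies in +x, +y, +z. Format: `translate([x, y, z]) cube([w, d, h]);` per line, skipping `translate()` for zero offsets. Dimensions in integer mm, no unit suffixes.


cube([1243, 145, 351]);


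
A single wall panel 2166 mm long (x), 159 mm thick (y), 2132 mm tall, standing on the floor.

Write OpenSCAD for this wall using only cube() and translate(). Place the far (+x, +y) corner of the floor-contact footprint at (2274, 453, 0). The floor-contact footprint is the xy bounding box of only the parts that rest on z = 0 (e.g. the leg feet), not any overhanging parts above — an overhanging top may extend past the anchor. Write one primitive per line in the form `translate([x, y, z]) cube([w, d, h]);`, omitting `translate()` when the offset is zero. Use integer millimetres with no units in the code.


translate([108, 294, 0]) cube([2166, 159, 2132]);


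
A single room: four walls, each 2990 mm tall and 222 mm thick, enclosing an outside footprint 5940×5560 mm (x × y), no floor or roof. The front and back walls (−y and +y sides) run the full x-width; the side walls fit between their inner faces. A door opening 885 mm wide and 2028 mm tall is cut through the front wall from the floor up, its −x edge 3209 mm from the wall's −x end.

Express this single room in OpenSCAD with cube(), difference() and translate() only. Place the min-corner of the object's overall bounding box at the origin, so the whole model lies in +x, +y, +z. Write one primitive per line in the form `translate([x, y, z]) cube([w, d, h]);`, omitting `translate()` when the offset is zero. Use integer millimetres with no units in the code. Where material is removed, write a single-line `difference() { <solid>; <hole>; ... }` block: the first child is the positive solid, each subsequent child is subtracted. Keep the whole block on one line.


difference() { cube([5940, 222, 2990]); translate([3209, 0, 0]) cube([885, 222, 2028]); }
translate([0, 5338, 0]) cube([5940, 222, 2990]);
translate([0, 222, 0]) cube([222, 5116, 2990]);
translate([5718, 222, 0]) cube([222, 5116, 2990]);


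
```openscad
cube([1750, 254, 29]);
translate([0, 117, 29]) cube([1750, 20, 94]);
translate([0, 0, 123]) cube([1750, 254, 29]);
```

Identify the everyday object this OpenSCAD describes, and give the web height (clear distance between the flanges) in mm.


An I-beam. The web height is 94 mm.

Two wide flanges with a thin centred web — an I-beam. Overall 152 mm minus two 29 mm flanges gives a web of 152 − 2·29 = 94 mm.


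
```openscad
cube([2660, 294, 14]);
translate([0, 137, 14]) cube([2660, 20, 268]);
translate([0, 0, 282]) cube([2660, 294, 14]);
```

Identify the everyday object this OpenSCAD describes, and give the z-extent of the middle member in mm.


An I-beam. The web height is 268 mm.

Two wide flanges with a thin centred web — an I-beam. Overall 296 mm minus two 14 mm flanges gives a web of 296 − 2·14 = 268 mm.


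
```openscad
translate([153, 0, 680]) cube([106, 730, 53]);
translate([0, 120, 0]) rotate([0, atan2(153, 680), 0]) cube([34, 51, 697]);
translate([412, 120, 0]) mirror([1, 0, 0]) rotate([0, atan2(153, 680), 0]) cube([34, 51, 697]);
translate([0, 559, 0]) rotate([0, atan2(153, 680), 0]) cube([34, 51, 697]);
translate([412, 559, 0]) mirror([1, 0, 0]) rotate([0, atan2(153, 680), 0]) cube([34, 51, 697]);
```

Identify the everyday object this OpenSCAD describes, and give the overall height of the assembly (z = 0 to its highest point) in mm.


A sawhorse. The overall height is 733 mm.

A beam across two mirrored pairs of raked legs — a sawhorse. The beam's underside is at z = 680 (matching the legs' vertical rise in atan2(153, 680)) and the beam is 53 mm tall, so its top is at 680 + 53 = 733 mm. The raked legs top out at the beam's underside, so that is the highest point.


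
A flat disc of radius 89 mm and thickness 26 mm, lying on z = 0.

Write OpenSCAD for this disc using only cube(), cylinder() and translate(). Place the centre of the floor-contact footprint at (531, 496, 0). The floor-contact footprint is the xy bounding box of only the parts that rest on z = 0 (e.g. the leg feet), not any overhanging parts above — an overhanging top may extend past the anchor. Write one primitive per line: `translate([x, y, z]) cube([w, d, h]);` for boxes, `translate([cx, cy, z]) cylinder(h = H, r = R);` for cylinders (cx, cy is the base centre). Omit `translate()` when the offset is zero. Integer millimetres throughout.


translate([531, 496, 0]) cylinder(h = 26, r = 89);


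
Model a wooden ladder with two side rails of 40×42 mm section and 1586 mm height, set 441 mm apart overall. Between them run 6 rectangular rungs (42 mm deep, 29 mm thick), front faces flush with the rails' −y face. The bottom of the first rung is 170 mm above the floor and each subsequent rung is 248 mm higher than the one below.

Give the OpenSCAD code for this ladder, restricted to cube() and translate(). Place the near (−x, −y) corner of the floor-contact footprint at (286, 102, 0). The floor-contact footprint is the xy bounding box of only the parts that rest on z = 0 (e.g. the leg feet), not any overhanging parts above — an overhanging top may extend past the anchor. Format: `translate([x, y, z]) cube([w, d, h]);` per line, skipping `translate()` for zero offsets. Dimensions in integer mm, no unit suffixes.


translate([286, 102, 0]) cube([40, 42, 1586]);
translate([687, 102, 0]) cube([40, 42, 1586]);
translate([326, 102, 170]) cube([361, 42, 29]);
translate([326, 102, 418]) cube([361, 42, 29]);
translate([326, 102, 666]) cube([361, 42, 29]);
translate([326, 102, 914]) cube([361, 42, 29]);
translate([326, 102, 1162]) cube([361, 42, 29]);
translate([326, 102, 1410]) cube([361, 42, 29]);


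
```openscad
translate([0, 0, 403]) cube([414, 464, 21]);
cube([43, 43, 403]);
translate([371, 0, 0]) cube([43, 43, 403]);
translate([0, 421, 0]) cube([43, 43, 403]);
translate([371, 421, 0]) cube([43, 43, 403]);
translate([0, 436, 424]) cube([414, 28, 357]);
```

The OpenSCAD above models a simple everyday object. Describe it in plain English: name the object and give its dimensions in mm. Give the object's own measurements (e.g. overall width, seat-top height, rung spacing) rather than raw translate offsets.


A chair. The seat is a 414×464×21 mm slab with its top at z = 424 mm, on four 43×43 mm corner legs (flush with the seat edges, standing on z = 0). A flat backrest 28 mm thick, 357 mm tall, spans the full seat width and rises from the seat top along its +y edge, rear face flush with the rear of the seat.


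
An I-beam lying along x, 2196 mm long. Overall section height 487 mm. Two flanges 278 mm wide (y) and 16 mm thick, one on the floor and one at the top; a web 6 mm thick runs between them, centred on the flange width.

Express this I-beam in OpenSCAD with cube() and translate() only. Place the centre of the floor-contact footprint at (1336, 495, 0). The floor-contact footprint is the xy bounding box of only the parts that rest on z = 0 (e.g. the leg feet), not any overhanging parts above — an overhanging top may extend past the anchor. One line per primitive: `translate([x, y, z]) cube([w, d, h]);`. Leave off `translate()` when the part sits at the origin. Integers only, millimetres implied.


translate([238, 356, 0]) cube([2196, 278, 16]);
translate([238, 492, 16]) cube([2196, 6, 455]);
translate([238, 356, 471]) cube([2196, 278, 16]);


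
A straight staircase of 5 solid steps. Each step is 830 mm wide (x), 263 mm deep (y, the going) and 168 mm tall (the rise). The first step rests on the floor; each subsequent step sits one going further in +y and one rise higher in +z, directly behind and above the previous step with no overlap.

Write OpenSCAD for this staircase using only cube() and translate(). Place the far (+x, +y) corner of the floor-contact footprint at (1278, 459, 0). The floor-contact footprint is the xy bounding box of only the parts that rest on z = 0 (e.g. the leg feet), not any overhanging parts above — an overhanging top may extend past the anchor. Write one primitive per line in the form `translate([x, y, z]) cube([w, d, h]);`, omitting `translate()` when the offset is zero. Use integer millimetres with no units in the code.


translate([448, 196, 0]) cube([830, 263, 168]);
translate([448, 459, 168]) cube([830, 263, 168]);
translate([448, 722, 336]) cube([830, 263, 168]);
translate([448, 985, 504]) cube([830, 263, 168]);
translate([448, 1248, 672]) cube([830, 263, 168]);


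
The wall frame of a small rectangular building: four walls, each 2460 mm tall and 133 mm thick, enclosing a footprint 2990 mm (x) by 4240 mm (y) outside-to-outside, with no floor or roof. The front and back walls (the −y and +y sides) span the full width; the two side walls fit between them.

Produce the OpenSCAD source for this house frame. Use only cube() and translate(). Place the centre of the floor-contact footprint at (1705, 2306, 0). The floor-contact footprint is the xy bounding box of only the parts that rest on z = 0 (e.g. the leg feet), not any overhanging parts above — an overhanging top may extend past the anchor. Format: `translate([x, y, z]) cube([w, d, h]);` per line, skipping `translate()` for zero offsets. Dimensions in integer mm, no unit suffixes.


translate([210, 186, 0]) cube([2990, 133, 2460]);
translate([210, 4293, 0]) cube([2990, 133, 2460]);
translate([210, 319, 0]) cube([133, 3974, 2460]);
translate([3067, 319, 0]) cube([133, 3974, 2460]);


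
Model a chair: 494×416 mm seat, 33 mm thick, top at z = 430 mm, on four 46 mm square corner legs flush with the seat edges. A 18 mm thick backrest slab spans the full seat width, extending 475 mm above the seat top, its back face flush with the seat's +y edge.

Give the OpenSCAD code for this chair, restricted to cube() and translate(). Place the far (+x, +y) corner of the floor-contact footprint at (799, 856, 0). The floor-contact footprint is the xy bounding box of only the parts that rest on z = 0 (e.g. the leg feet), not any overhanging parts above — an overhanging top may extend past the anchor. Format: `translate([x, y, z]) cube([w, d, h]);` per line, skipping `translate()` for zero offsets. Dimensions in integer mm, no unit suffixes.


translate([305, 440, 397]) cube([494, 416, 33]);
translate([305, 440, 0]) cube([46, 46, 397]);
translate([753, 440, 0]) cube([46, 46, 397]);
translate([305, 810, 0]) cube([46, 46, 397]);
translate([753, 810, 0]) cube([46, 46, 397]);
translate([305, 838, 430]) cube([494, 18, 475]);


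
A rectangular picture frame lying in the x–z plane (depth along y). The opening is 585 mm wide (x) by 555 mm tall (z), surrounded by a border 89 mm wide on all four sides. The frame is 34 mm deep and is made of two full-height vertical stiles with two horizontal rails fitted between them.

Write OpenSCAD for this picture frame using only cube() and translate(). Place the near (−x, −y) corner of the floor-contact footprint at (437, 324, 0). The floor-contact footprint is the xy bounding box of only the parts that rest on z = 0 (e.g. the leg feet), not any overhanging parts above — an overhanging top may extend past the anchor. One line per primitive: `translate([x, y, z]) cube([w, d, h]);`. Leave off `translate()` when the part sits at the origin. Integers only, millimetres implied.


translate([437, 324, 0]) cube([89, 34, 733]);
translate([1111, 324, 0]) cube([89, 34, 733]);
translate([526, 324, 0]) cube([585, 34, 89]);
translate([526, 324, 644]) cube([585, 34, 89]);


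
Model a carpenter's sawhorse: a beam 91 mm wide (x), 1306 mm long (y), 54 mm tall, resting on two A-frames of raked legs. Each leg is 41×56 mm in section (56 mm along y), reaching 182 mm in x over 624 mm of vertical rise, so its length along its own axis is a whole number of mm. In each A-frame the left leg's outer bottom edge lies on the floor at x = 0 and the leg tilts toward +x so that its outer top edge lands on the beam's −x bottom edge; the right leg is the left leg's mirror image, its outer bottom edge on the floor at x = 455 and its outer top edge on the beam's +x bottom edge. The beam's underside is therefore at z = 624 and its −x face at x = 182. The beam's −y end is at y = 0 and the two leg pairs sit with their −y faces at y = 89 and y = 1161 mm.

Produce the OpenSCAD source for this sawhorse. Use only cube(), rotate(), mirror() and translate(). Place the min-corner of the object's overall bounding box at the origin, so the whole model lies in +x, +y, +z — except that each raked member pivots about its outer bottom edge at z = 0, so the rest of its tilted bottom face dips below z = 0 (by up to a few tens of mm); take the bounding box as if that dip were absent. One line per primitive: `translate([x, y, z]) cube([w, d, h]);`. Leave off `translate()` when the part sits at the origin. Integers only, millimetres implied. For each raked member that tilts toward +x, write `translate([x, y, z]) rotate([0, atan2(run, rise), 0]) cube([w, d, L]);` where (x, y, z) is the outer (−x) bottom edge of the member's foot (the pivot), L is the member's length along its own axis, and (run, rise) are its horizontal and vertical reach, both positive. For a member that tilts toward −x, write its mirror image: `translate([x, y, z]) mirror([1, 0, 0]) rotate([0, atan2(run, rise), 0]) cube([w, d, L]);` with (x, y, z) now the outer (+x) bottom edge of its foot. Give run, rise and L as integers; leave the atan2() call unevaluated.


translate([182, 0, 624]) cube([91, 1306, 54]);
translate([0, 89, 0]) rotate([0, atan2(182, 624), 0]) cube([41, 56, 650]);
translate([455, 89, 0]) mirror([1, 0, 0]) rotate([0, atan2(182, 624), 0]) cube([41, 56, 650]);
translate([0, 1161, 0]) rotate([0, atan2(182, 624), 0]) cube([41, 56, 650]);
translate([455, 1161, 0]) mirror([1, 0, 0]) rotate([0, atan2(182, 624), 0]) cube([41, 56, 650]);


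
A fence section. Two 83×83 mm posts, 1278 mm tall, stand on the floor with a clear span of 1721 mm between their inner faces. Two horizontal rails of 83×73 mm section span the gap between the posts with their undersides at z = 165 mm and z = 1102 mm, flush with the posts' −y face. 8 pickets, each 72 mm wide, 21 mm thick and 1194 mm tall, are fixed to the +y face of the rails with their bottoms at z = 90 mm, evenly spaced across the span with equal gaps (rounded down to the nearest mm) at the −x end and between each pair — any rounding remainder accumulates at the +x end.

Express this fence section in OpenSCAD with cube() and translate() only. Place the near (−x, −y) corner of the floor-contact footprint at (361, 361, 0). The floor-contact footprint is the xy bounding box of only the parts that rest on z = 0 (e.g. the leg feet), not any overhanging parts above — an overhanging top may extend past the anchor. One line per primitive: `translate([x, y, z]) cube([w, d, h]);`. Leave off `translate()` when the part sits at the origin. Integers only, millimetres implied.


translate([361, 361, 0]) cube([83, 83, 1278]);
translate([2165, 361, 0]) cube([83, 83, 1278]);
translate([444, 361, 165]) cube([1721, 83, 73]);
translate([444, 361, 1102]) cube([1721, 83, 73]);
translate([571, 444, 90]) cube([72, 21, 1194]);
translate([770, 444, 90]) cube([72, 21, 1194]);
translate([969, 444, 90]) cube([72, 21, 1194]);
translate([1168, 444, 90]) cube([72, 21, 1194]);
translate([1367, 444, 90]) cube([72, 21, 1194]);
translate([1566, 444, 90]) cube([72, 21, 1194]);
translate([1765, 444, 90]) cube([72, 21, 1194]);
translate([1964, 444, 90]) cube([72, 21, 1194]);


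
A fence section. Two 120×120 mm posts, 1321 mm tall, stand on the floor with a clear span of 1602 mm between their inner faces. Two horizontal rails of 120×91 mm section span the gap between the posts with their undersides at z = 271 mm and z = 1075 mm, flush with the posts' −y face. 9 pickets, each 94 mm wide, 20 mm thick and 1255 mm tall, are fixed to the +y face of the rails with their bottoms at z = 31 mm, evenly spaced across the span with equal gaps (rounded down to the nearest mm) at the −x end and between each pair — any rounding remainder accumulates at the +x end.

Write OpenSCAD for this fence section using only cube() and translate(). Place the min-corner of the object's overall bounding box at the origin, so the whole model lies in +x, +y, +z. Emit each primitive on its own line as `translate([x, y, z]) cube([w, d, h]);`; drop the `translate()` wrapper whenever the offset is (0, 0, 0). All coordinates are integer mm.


cube([120, 120, 1321]);
translate([1722, 0, 0]) cube([120, 120, 1321]);
translate([120, 0, 271]) cube([1602, 120, 91]);
translate([120, 0, 1075]) cube([1602, 120, 91]);
translate([195, 120, 31]) cube([94, 20, 1255]);
translate([364, 120, 31]) cube([94, 20, 1255]);
translate([533, 120, 31]) cube([94, 20, 1255]);
translate([702, 120, 31]) cube([94, 20, 1255]);
translate([871, 120, 31]) cube([94, 20, 1255]);
translate([1040, 120, 31]) cube([94, 20, 1255]);
translate([1209, 120, 31]) cube([94, 20, 1255]);
translate([1378, 120, 31]) cube([94, 20, 1255]);
translate([1547, 120, 31]) cube([94, 20, 1255]);
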